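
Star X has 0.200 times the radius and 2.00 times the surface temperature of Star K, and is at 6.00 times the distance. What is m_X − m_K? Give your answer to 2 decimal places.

L_X/L_K = (0.200)²(2.00)⁴ = 0.6400.
F_X/F_K = (L_X/L_K)/(d_X/d_K)² = 0.6400/36.00 = 0.01778.
m_X − m_K = −2.5 log₁₀(0.01778) = 4.38.

4.38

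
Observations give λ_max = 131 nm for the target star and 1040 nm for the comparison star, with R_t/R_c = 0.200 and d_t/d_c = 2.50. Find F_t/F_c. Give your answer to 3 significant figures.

25.4

Wien's law: T_t/T_c = λ_c/λ_t = 1040/131 = 7.939.
L_t/L_c = (R_t/R_c)²(T_t/T_c)⁴ = (0.200)²(7.939)⁴ = 158.9.
F_t/F_c = (L_t/L_c)/(d_t/d_c)² = 158.9/(2.50)² = 25.42.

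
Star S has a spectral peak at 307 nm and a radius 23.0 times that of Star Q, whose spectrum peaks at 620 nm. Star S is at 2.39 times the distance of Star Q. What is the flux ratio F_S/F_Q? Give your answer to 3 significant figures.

Wien's law: T_S/T_Q = λ_Q/λ_S = 620/307 = 2.020.
L_S/L_Q = (R_S/R_Q)²(T_S/T_Q)⁴ = (23.0)²(2.020)⁴ = 8800.
F_S/F_Q = (L_S/L_Q)/(d_S/d_Q)² = 8800/(2.39)² = 1541.

1.54×10^3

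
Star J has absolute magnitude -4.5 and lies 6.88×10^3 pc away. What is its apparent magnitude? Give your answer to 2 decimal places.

m = M + 5 log₁₀(d/10 pc) = -4.5 + 5 log₁₀(6.88×10^3/10)
  = -4.5 + 5 × 2.838 = -4.5 + 14.19 = 9.69.

9.69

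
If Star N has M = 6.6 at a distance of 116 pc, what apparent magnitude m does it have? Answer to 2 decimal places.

m = M + 5 log₁₀(d/10 pc) = 6.6 + 5 log₁₀(116/10)
  = 6.6 + 5 × 1.064 = 6.6 + 5.32 = 11.92.

11.92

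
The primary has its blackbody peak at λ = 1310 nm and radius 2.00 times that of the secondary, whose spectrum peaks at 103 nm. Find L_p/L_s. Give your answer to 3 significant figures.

1.53×10^-4

Wien's law gives T ∝ 1/λ_max, so T_p/T_s = λ_s/λ_p = 103/1310 = 0.07863.
Then L ∝ R²T⁴ gives L_p/L_s = (2.00)² × (0.07863)⁴ = 4.000 × 3.822×10^-5 = 1.529×10^-4.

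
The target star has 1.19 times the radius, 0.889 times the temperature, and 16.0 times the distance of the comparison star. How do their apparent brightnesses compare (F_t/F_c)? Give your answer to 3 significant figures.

L_t/L_c = (R_t/R_c)²(T_t/T_c)⁴ = (1.19)² × (0.889)⁴ = 0.8845.
F_t/F_c = (L_t/L_c)/(d_t/d_c)² = 0.8845 / (16.0)² = 0.003455.

0.00346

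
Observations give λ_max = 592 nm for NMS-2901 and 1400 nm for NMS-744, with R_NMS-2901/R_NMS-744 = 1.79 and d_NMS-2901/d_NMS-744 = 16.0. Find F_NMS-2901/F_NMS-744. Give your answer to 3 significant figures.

0.391

Wien's law: T_NMS-2901/T_NMS-744 = λ_NMS-744/λ_NMS-2901 = 1400/592 = 2.365.
L_NMS-2901/L_NMS-744 = (R_NMS-2901/R_NMS-744)²(T_NMS-2901/T_NMS-744)⁴ = (1.79)²(2.365)⁴ = 100.2.
F_NMS-2901/F_NMS-744 = (L_NMS-2901/L_NMS-744)/(d_NMS-2901/d_NMS-744)² = 100.2/(16.0)² = 0.3915.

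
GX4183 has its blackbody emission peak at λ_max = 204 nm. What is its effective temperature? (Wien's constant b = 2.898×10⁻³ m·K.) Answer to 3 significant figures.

1.42×10^4 K

T = b/λ_max = 2.898×10⁻³ / (204×10⁻⁹) = 1.421×10^4 K.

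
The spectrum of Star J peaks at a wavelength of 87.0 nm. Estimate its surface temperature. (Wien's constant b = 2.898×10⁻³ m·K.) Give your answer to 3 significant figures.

T = b/λ_max = 2.898×10⁻³ / (87.0×10⁻⁹) = 3.331×10^4 K.

3.33×10^4 K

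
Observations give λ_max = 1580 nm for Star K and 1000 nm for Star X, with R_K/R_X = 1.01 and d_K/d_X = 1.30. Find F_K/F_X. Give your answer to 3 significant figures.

0.0969

Wien's law: T_K/T_X = λ_X/λ_K = 1000/1580 = 0.6329.
L_K/L_X = (R_K/R_X)²(T_K/T_X)⁴ = (1.01)²(0.6329)⁴ = 0.1637.
F_K/F_X = (L_K/L_X)/(d_K/d_X)² = 0.1637/(1.30)² = 0.09686.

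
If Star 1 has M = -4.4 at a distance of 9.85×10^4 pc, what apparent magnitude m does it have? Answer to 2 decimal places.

15.57

m = M + 5 log₁₀(d/10 pc) = -4.4 + 5 log₁₀(9.85×10^4/10)
  = -4.4 + 5 × 3.993 = -4.4 + 19.97 = 15.57.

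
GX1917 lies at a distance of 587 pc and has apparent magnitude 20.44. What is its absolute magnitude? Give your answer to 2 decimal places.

M = m − 5 log₁₀(d/10 pc) = 20.44 − 5 log₁₀(587/10)
  = 20.44 − 5 × 1.769 = 20.44 − 8.84 = 11.60.

11.60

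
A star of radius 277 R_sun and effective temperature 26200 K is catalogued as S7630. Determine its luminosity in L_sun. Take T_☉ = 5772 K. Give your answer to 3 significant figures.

L/L_☉ = (R/R_☉)² (T/T_☉)⁴ = (277)² × (26200/5772)⁴
       = 7.673×10^4 × (4.539)⁴ = 7.673×10^4 × 424.5 = 3.257×10^7.

3.26×10^7 L_sun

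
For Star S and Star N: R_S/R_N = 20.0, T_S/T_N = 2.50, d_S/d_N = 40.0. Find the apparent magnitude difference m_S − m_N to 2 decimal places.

L_S/L_N = (20.0)²(2.50)⁴ = 1.562×10^4.
F_S/F_N = (L_S/L_N)/(d_S/d_N)² = 1.562×10^4/1600 = 9.766.
m_S − m_N = −2.5 log₁₀(9.766) = -2.47.

-2.47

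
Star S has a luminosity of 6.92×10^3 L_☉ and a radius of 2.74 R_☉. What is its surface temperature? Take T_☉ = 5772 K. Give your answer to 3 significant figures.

3.18×10^4 K

T/T_☉ = (L/L_☉)^(1/4) / (R/R_☉)^(1/2)
T = 5772 × (6.92×10^3)^(1/4) / √(2.74) = 5772 × 9.121 / 1.655 = 3.180×10^4 K.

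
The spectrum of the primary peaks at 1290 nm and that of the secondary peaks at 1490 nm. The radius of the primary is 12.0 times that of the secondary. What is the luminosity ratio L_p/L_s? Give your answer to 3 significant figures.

256

Wien's law gives T ∝ 1/λ_max, so T_p/T_s = λ_s/λ_p = 1490/1290 = 1.155.
Then L ∝ R²T⁴ gives L_p/L_s = (12.0)² × (1.155)⁴ = 144.0 × 1.780 = 256.3.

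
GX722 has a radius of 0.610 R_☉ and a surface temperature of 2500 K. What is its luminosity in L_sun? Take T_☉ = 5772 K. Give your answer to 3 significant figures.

0.0131 L_sun

L/L_☉ = (R/R_☉)² (T/T_☉)⁴ = (0.610)² × (2500/5772)⁴
       = 0.3721 × (0.4331)⁴ = 0.3721 × 0.03519 = 0.01310.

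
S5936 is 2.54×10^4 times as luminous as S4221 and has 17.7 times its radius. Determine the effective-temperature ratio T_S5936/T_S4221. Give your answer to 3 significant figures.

3.00

L ∝ R²T⁴ gives T ∝ (L/R²)^(1/4), so
T_S5936/T_S4221 = (2.54×10^4 / 17.7²)^(1/4) = (81.08)^(1/4) = 3.001.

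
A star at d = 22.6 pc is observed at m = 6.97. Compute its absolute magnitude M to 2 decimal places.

M = m − 5 log₁₀(d/10 pc) = 6.97 − 5 log₁₀(22.6/10)
  = 6.97 − 5 × 0.354 = 6.97 − 1.77 = 5.20.

5.20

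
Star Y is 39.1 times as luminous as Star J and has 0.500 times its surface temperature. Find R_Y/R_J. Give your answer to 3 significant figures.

25.0

L ∝ R²T⁴ gives R ∝ √L / T², so
R_Y/R_J = √(39.1) / (0.500)² = 6.253 / 0.2500 = 25.01.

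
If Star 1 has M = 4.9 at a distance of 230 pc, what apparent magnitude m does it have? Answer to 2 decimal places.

11.71

m = M + 5 log₁₀(d/10 pc) = 4.9 + 5 log₁₀(230/10)
  = 4.9 + 5 × 1.362 = 4.9 + 6.81 = 11.71.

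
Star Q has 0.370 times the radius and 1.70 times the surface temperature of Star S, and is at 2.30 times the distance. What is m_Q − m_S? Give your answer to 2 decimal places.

1.66

L_Q/L_S = (0.370)²(1.70)⁴ = 1.143.
F_Q/F_S = (L_Q/L_S)/(d_Q/d_S)² = 1.143/5.290 = 0.2161.
m_Q − m_S = −2.5 log₁₀(0.2161) = 1.66.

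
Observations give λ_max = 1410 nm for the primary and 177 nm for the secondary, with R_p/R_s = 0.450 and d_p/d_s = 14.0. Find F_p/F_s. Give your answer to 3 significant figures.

Wien's law: T_p/T_s = λ_s/λ_p = 177/1410 = 0.1255.
L_p/L_s = (R_p/R_s)²(T_p/T_s)⁴ = (0.450)²(0.1255)⁴ = 5.029×10^-5.
F_p/F_s = (L_p/L_s)/(d_p/d_s)² = 5.029×10^-5/(14.0)² = 2.566×10^-7.

2.57×10^-7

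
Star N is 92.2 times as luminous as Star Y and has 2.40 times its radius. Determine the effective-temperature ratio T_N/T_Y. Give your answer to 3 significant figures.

L ∝ R²T⁴ gives T ∝ (L/R²)^(1/4), so
T_N/T_Y = (92.2 / 2.40²)^(1/4) = (16.01)^(1/4) = 2.000.

2.00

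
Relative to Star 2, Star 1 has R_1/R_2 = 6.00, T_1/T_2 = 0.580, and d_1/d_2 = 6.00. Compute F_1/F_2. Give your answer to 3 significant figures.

0.113

L_1/L_2 = (R_1/R_2)²(T_1/T_2)⁴ = (6.00)² × (0.580)⁴ = 4.074.
F_1/F_2 = (L_1/L_2)/(d_1/d_2)² = 4.074 / (6.00)² = 0.1132.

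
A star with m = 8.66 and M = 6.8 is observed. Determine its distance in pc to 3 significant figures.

m − M = 5 log₁₀(d/10 pc)
8.66 − (6.8) = 1.86 = 5 log₁₀(d/10)
d = 10 × 10^(1.86/5) = 10 × 10^0.372 = 23.55 pc.

23.6 pc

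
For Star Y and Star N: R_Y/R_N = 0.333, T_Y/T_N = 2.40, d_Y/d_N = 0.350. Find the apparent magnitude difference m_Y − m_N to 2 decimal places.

-3.69

L_Y/L_N = (0.333)²(2.40)⁴ = 3.679.
F_Y/F_N = (L_Y/L_N)/(d_Y/d_N)² = 3.679/0.1225 = 30.03.
m_Y − m_N = −2.5 log₁₀(30.03) = -3.69.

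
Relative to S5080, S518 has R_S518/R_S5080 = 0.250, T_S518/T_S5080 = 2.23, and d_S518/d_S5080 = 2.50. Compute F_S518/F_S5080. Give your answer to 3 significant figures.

0.247

L_S518/L_S5080 = (R_S518/R_S5080)²(T_S518/T_S5080)⁴ = (0.250)² × (2.23)⁴ = 1.546.
F_S518/F_S5080 = (L_S518/L_S5080)/(d_S518/d_S5080)² = 1.546 / (2.50)² = 0.2473.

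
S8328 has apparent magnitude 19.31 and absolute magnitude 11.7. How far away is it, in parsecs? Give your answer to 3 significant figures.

333 pc

m − M = 5 log₁₀(d/10 pc)
19.31 − (11.7) = 7.61 = 5 log₁₀(d/10)
d = 10 × 10^(7.61/5) = 10 × 10^1.522 = 332.7 pc.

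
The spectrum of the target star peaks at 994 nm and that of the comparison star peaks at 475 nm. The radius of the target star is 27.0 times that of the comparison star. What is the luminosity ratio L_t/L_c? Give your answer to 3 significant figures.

38.0

Wien's law gives T ∝ 1/λ_max, so T_t/T_c = λ_c/λ_t = 475/994 = 0.4779.
Then L ∝ R²T⁴ gives L_t/L_c = (27.0)² × (0.4779)⁴ = 729.0 × 0.05215 = 38.02.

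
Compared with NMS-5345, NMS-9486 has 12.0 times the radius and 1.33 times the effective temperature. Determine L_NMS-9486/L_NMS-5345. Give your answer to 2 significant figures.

From the Stefan–Boltzmann law, L ∝ R²T⁴, so
L_NMS-9486/L_NMS-5345 = (R_NMS-9486/R_NMS-5345)² (T_NMS-9486/T_NMS-5345)⁴ = (12.0)² × (1.33)⁴ = 144.0 × 3.129 = 450.6.

4.5×10^2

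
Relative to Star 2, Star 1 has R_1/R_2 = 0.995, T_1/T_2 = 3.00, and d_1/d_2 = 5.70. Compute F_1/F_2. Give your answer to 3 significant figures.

2.47

L_1/L_2 = (R_1/R_2)²(T_1/T_2)⁴ = (0.995)² × (3.00)⁴ = 80.19.
F_1/F_2 = (L_1/L_2)/(d_1/d_2)² = 80.19 / (5.70)² = 2.468.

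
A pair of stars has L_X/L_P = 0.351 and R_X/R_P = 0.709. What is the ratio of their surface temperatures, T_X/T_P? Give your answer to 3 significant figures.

L ∝ R²T⁴ gives T ∝ (L/R²)^(1/4), so
T_X/T_P = (0.351 / 0.709²)^(1/4) = (0.6983)^(1/4) = 0.9141.

0.914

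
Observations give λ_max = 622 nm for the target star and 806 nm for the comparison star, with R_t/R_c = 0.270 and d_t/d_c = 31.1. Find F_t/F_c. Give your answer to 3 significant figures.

2.13×10^-4

Wien's law: T_t/T_c = λ_c/λ_t = 806/622 = 1.296.
L_t/L_c = (R_t/R_c)²(T_t/T_c)⁴ = (0.270)²(1.296)⁴ = 0.2055.
F_t/F_c = (L_t/L_c)/(d_t/d_c)² = 0.2055/(31.1)² = 2.125×10^-4.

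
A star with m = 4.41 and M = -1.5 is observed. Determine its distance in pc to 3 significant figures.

m − M = 5 log₁₀(d/10 pc)
4.41 − (-1.5) = 5.91 = 5 log₁₀(d/10)
d = 10 × 10^(5.91/5) = 10 × 10^1.182 = 152.1 pc.

152 pc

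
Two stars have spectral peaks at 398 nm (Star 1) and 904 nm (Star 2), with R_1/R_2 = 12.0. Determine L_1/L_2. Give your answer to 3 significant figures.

Wien's law gives T ∝ 1/λ_max, so T_1/T_2 = λ_2/λ_1 = 904/398 = 2.271.
Then L ∝ R²T⁴ gives L_1/L_2 = (12.0)² × (2.271)⁴ = 144.0 × 26.62 = 3833.

3.83×10^3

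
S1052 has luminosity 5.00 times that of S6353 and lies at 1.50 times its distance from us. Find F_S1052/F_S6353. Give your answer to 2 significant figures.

F = L/(4πd²), so F_S1052/F_S6353 = (L_S1052/L_S6353) / (d_S1052/d_S6353)²
= 5.00 / (1.50)² = 5.00 / 2.250 = 2.222.

2.2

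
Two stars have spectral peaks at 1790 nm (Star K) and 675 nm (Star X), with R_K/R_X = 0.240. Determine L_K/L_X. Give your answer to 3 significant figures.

0.00116

Wien's law gives T ∝ 1/λ_max, so T_K/T_X = λ_X/λ_K = 675/1790 = 0.3771.
Then L ∝ R²T⁴ gives L_K/L_X = (0.240)² × (0.3771)⁴ = 0.05760 × 0.02022 = 0.001165.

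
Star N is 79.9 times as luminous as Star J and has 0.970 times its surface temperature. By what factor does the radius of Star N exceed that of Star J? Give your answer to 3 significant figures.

9.50

L ∝ R²T⁴ gives R ∝ √L / T², so
R_N/R_J = √(79.9) / (0.970)² = 8.939 / 0.9409 = 9.500.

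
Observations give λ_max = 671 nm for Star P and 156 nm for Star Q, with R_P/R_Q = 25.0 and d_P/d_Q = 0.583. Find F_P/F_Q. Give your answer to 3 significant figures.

5.37

Wien's law: T_P/T_Q = λ_Q/λ_P = 156/671 = 0.2325.
L_P/L_Q = (R_P/R_Q)²(T_P/T_Q)⁴ = (25.0)²(0.2325)⁴ = 1.826.
F_P/F_Q = (L_P/L_Q)/(d_P/d_Q)² = 1.826/(0.583)² = 5.372.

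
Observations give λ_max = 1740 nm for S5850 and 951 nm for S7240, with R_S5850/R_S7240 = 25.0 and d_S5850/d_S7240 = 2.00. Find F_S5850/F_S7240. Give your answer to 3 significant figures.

Wien's law: T_S5850/T_S7240 = λ_S7240/λ_S5850 = 951/1740 = 0.5466.
L_S5850/L_S7240 = (R_S5850/R_S7240)²(T_S5850/T_S7240)⁴ = (25.0)²(0.5466)⁴ = 55.77.
F_S5850/F_S7240 = (L_S5850/L_S7240)/(d_S5850/d_S7240)² = 55.77/(2.00)² = 13.94.

13.9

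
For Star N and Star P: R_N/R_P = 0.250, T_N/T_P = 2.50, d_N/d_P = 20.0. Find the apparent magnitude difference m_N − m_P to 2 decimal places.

L_N/L_P = (0.250)²(2.50)⁴ = 2.441.
F_N/F_P = (L_N/L_P)/(d_N/d_P)² = 2.441/400.0 = 0.006104.
m_N − m_P = −2.5 log₁₀(0.006104) = 5.54.

5.54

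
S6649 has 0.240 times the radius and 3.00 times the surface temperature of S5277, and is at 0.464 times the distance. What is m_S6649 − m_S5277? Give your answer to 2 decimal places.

L_S6649/L_S5277 = (0.240)²(3.00)⁴ = 4.666.
F_S6649/F_S5277 = (L_S6649/L_S5277)/(d_S6649/d_S5277)² = 4.666/0.2153 = 21.67.
m_S6649 − m_S5277 = −2.5 log₁₀(21.67) = -3.34.

-3.34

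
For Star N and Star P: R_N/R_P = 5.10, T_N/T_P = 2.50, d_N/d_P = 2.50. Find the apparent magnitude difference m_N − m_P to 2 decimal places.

-5.53

L_N/L_P = (5.10)²(2.50)⁴ = 1016.
F_N/F_P = (L_N/L_P)/(d_N/d_P)² = 1016/6.250 = 162.6.
m_N − m_P = −2.5 log₁₀(162.6) = -5.53.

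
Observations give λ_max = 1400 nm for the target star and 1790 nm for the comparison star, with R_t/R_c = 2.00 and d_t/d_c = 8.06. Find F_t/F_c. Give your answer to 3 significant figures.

0.165

Wien's law: T_t/T_c = λ_c/λ_t = 1790/1400 = 1.279.
L_t/L_c = (R_t/R_c)²(T_t/T_c)⁴ = (2.00)²(1.279)⁴ = 10.69.
F_t/F_c = (L_t/L_c)/(d_t/d_c)² = 10.69/(8.06)² = 0.1645.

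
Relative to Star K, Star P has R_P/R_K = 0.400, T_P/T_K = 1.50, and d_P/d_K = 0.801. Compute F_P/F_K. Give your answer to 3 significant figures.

1.26

L_P/L_K = (R_P/R_K)²(T_P/T_K)⁴ = (0.400)² × (1.50)⁴ = 0.8100.
F_P/F_K = (L_P/L_K)/(d_P/d_K)² = 0.8100 / (0.801)² = 1.262.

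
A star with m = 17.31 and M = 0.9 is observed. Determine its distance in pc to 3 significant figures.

m − M = 5 log₁₀(d/10 pc)
17.31 − (0.9) = 16.41 = 5 log₁₀(d/10)
d = 10 × 10^(16.41/5) = 10 × 10^3.282 = 1.914×10^4 pc.

1.91×10^4 pc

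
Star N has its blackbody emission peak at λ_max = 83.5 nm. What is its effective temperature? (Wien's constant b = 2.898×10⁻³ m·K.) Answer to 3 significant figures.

3.47×10^4 K

T = b/λ_max = 2.898×10⁻³ / (83.5×10⁻⁹) = 3.471×10^4 K.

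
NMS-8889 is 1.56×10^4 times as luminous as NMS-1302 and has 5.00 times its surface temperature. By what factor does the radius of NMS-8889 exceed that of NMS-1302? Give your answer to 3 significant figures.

5.00

L ∝ R²T⁴ gives R ∝ √L / T², so
R_NMS-8889/R_NMS-1302 = √(1.56×10^4) / (5.00)² = 124.9 / 25.00 = 4.996.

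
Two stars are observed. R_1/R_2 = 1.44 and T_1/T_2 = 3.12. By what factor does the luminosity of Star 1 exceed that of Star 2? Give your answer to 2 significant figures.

From the Stefan–Boltzmann law, L ∝ R²T⁴, so
L_1/L_2 = (R_1/R_2)² (T_1/T_2)⁴ = (1.44)² × (3.12)⁴ = 2.074 × 94.76 = 196.5.

2.0×10^2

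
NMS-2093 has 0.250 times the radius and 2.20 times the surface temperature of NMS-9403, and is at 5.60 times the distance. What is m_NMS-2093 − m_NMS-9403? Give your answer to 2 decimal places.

3.33

L_NMS-2093/L_NMS-9403 = (0.250)²(2.20)⁴ = 1.464.
F_NMS-2093/F_NMS-9403 = (L_NMS-2093/L_NMS-9403)/(d_NMS-2093/d_NMS-9403)² = 1.464/31.36 = 0.04669.
m_NMS-2093 − m_NMS-9403 = −2.5 log₁₀(0.04669) = 3.33.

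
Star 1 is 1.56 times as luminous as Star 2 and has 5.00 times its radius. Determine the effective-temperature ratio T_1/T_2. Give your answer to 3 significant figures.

0.500

L ∝ R²T⁴ gives T ∝ (L/R²)^(1/4), so
T_1/T_2 = (1.56 / 5.00²)^(1/4) = (0.06240)^(1/4) = 0.4998.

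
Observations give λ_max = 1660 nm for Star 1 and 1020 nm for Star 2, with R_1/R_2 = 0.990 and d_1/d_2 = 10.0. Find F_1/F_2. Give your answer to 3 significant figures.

Wien's law: T_1/T_2 = λ_2/λ_1 = 1020/1660 = 0.6145.
L_1/L_2 = (R_1/R_2)²(T_1/T_2)⁴ = (0.990)²(0.6145)⁴ = 0.1397.
F_1/F_2 = (L_1/L_2)/(d_1/d_2)² = 0.1397/(10.0)² = 0.001397.

0.00140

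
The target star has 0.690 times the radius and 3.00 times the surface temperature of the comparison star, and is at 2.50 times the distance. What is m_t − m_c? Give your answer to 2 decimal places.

-1.98

L_t/L_c = (0.690)²(3.00)⁴ = 38.56.
F_t/F_c = (L_t/L_c)/(d_t/d_c)² = 38.56/6.250 = 6.170.
m_t − m_c = −2.5 log₁₀(6.170) = -1.98.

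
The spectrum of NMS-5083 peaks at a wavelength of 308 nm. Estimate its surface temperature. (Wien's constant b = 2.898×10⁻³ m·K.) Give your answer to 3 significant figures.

T = b/λ_max = 2.898×10⁻³ / (308×10⁻⁹) = 9409 K.

9.41×10^3 K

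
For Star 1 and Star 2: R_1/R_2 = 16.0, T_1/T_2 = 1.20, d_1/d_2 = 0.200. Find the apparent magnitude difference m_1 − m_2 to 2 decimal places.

-10.31

L_1/L_2 = (16.0)²(1.20)⁴ = 530.8.
F_1/F_2 = (L_1/L_2)/(d_1/d_2)² = 530.8/0.04000 = 1.327×10^4.
m_1 − m_2 = −2.5 log₁₀(1.327×10^4) = -10.31.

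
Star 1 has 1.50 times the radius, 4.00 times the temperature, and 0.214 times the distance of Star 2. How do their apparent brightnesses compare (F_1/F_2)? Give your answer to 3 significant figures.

L_1/L_2 = (R_1/R_2)²(T_1/T_2)⁴ = (1.50)² × (4.00)⁴ = 576.0.
F_1/F_2 = (L_1/L_2)/(d_1/d_2)² = 576.0 / (0.214)² = 1.258×10^4.

1.26×10^4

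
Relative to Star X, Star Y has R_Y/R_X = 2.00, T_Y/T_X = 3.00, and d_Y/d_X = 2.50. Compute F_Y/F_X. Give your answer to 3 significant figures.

L_Y/L_X = (R_Y/R_X)²(T_Y/T_X)⁴ = (2.00)² × (3.00)⁴ = 324.0.
F_Y/F_X = (L_Y/L_X)/(d_Y/d_X)² = 324.0 / (2.50)² = 51.84.

51.8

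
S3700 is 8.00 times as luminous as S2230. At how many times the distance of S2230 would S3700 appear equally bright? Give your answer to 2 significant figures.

Equal flux requires L_S3700/d_S3700² = L_S2230/d_S2230², so d_S3700/d_S2230 = √(L_S3700/L_S2230)
= √(8.00) = 2.828.

2.8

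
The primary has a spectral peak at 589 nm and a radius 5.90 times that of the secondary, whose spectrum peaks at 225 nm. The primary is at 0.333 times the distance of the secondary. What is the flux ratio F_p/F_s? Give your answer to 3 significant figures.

Wien's law: T_p/T_s = λ_s/λ_p = 225/589 = 0.3820.
L_p/L_s = (R_p/R_s)²(T_p/T_s)⁴ = (5.90)²(0.3820)⁴ = 0.7413.
F_p/F_s = (L_p/L_s)/(d_p/d_s)² = 0.7413/(0.333)² = 6.685.

6.68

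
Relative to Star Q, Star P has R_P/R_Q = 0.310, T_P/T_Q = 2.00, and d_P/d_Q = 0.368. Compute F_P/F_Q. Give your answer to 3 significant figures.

11.4

L_P/L_Q = (R_P/R_Q)²(T_P/T_Q)⁴ = (0.310)² × (2.00)⁴ = 1.538.
F_P/F_Q = (L_P/L_Q)/(d_P/d_Q)² = 1.538 / (0.368)² = 11.35.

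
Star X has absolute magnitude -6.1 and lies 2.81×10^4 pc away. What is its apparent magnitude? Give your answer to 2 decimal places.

11.14

m = M + 5 log₁₀(d/10 pc) = -6.1 + 5 log₁₀(2.81×10^4/10)
  = -6.1 + 5 × 3.449 = -6.1 + 17.24 = 11.14.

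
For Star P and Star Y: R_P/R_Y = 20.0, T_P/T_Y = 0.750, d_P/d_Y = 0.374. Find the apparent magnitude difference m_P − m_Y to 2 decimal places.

L_P/L_Y = (20.0)²(0.750)⁴ = 126.6.
F_P/F_Y = (L_P/L_Y)/(d_P/d_Y)² = 126.6/0.1399 = 904.8.
m_P − m_Y = −2.5 log₁₀(904.8) = -7.39.

-7.39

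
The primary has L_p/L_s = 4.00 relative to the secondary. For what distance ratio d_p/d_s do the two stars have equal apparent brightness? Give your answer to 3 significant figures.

Equal flux requires L_p/d_p² = L_s/d_s², so d_p/d_s = √(L_p/L_s)
= √(4.00) = 2.000.

2.00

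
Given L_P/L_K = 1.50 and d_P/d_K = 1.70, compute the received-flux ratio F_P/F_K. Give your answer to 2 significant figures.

F = L/(4πd²), so F_P/F_K = (L_P/L_K) / (d_P/d_K)²
= 1.50 / (1.70)² = 1.50 / 2.890 = 0.5190.

0.52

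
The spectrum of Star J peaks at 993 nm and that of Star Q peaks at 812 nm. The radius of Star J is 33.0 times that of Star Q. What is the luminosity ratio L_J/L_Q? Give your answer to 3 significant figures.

Wien's law gives T ∝ 1/λ_max, so T_J/T_Q = λ_Q/λ_J = 812/993 = 0.8177.
Then L ∝ R²T⁴ gives L_J/L_Q = (33.0)² × (0.8177)⁴ = 1089 × 0.4471 = 486.9.

487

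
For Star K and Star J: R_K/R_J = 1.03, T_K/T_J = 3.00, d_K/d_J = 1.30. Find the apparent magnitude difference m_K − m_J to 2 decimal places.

-4.27

L_K/L_J = (1.03)²(3.00)⁴ = 85.93.
F_K/F_J = (L_K/L_J)/(d_K/d_J)² = 85.93/1.690 = 50.85.
m_K − m_J = −2.5 log₁₀(50.85) = -4.27.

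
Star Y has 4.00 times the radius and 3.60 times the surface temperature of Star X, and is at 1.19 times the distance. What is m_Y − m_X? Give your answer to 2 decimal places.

-8.20

L_Y/L_X = (4.00)²(3.60)⁴ = 2687.
F_Y/F_X = (L_Y/L_X)/(d_Y/d_X)² = 2687/1.416 = 1898.
m_Y − m_X = −2.5 log₁₀(1898) = -8.20.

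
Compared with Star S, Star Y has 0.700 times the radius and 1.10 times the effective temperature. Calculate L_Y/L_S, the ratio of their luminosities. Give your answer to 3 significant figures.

0.717

From the Stefan–Boltzmann law, L ∝ R²T⁴, so
L_Y/L_S = (R_Y/R_S)² (T_Y/T_S)⁴ = (0.700)² × (1.10)⁴ = 0.4900 × 1.464 = 0.7174.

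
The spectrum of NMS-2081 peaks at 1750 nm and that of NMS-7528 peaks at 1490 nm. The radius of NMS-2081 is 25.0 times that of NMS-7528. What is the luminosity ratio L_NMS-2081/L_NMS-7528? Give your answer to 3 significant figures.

328

Wien's law gives T ∝ 1/λ_max, so T_NMS-2081/T_NMS-7528 = λ_NMS-7528/λ_NMS-2081 = 1490/1750 = 0.8514.
Then L ∝ R²T⁴ gives L_NMS-2081/L_NMS-7528 = (25.0)² × (0.8514)⁴ = 625.0 × 0.5255 = 328.5.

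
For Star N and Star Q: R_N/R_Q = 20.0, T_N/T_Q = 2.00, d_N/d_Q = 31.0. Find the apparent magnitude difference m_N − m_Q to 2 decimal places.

L_N/L_Q = (20.0)²(2.00)⁴ = 6400.
F_N/F_Q = (L_N/L_Q)/(d_N/d_Q)² = 6400/961.0 = 6.660.
m_N − m_Q = −2.5 log₁₀(6.660) = -2.06.

-2.06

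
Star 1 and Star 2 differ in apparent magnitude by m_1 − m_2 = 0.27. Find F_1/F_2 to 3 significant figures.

F_1/F_2 = 10^(−(m_1 − m_2)/2.5) = 10^(-0.27/2.5) = 10^-0.108 = 0.7798.

0.780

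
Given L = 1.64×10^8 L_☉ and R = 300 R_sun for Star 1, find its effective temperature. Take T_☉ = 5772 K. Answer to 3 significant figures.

T/T_☉ = (L/L_☉)^(1/4) / (R/R_☉)^(1/2)
T = 5772 × (1.64×10^8)^(1/4) / √(300) = 5772 × 113.2 / 17.32 = 3.771×10^4 K.

3.77×10^4 K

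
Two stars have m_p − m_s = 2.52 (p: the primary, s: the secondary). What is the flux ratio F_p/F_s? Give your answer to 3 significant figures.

0.0982

F_p/F_s = 10^(−(m_p − m_s)/2.5) = 10^(-2.52/2.5) = 10^-1.008 = 0.09817.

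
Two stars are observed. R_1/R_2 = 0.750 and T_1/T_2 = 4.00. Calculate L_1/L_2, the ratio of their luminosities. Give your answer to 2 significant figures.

1.4×10^2

From the Stefan–Boltzmann law, L ∝ R²T⁴, so
L_1/L_2 = (R_1/R_2)² (T_1/T_2)⁴ = (0.750)² × (4.00)⁴ = 0.5625 × 256.0 = 144.0.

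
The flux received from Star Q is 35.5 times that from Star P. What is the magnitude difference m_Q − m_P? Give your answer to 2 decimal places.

m_Q − m_P = −2.5 log₁₀(F_Q/F_P) = −2.5 log₁₀(35.5) = −2.5 × (1.550) = -3.876.

-3.88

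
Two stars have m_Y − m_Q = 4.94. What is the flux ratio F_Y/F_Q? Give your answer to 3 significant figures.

F_Y/F_Q = 10^(−(m_Y − m_Q)/2.5) = 10^(-4.94/2.5) = 10^-1.976 = 0.01057.

0.0106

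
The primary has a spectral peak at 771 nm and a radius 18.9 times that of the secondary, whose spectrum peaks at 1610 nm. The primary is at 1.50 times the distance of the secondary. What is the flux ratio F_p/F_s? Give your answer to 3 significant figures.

Wien's law: T_p/T_s = λ_s/λ_p = 1610/771 = 2.088.
L_p/L_s = (R_p/R_s)²(T_p/T_s)⁴ = (18.9)²(2.088)⁴ = 6792.
F_p/F_s = (L_p/L_s)/(d_p/d_s)² = 6792/(1.50)² = 3019.

3.02×10^3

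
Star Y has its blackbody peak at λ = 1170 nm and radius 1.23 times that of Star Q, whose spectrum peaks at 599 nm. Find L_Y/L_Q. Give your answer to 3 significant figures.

0.104

Wien's law gives T ∝ 1/λ_max, so T_Y/T_Q = λ_Q/λ_Y = 599/1170 = 0.5120.
Then L ∝ R²T⁴ gives L_Y/L_Q = (1.23)² × (0.5120)⁴ = 1.513 × 0.06870 = 0.1039.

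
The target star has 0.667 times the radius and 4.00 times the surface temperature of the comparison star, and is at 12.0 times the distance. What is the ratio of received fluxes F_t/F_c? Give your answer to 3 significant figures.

L_t/L_c = (R_t/R_c)²(T_t/T_c)⁴ = (0.667)² × (4.00)⁴ = 113.9.
F_t/F_c = (L_t/L_c)/(d_t/d_c)² = 113.9 / (12.0)² = 0.7909.

0.791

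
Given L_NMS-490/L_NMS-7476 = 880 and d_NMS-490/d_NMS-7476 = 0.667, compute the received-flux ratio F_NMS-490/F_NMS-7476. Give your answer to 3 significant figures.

F = L/(4πd²), so F_NMS-490/F_NMS-7476 = (L_NMS-490/L_NMS-7476) / (d_NMS-490/d_NMS-7476)²
= 880 / (0.667)² = 880 / 0.4449 = 1978.

1.98×10^3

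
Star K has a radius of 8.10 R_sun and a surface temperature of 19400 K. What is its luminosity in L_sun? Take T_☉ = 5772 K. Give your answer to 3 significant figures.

8.37×10^3 L_sun

L/L_☉ = (R/R_☉)² (T/T_☉)⁴ = (8.10)² × (19400/5772)⁴
       = 65.61 × (3.361)⁴ = 65.61 × 127.6 = 8373.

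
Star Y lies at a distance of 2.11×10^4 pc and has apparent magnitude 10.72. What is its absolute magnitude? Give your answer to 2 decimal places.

-5.90

M = m − 5 log₁₀(d/10 pc) = 10.72 − 5 log₁₀(2.11×10^4/10)
  = 10.72 − 5 × 3.324 = 10.72 − 16.62 = -5.90.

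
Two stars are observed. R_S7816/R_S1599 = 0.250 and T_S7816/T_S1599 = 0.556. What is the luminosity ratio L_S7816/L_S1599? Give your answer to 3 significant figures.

0.00597

From the Stefan–Boltzmann law, L ∝ R²T⁴, so
L_S7816/L_S1599 = (R_S7816/R_S1599)² (T_S7816/T_S1599)⁴ = (0.250)² × (0.556)⁴ = 0.06250 × 0.09557 = 0.005973.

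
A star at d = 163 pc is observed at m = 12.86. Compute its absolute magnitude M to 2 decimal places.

M = m − 5 log₁₀(d/10 pc) = 12.86 − 5 log₁₀(163/10)
  = 12.86 − 5 × 1.212 = 12.86 − 6.06 = 6.80.

6.80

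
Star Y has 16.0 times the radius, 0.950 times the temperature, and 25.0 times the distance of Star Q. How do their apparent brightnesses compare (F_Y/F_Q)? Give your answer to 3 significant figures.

L_Y/L_Q = (R_Y/R_Q)²(T_Y/T_Q)⁴ = (16.0)² × (0.950)⁴ = 208.5.
F_Y/F_Q = (L_Y/L_Q)/(d_Y/d_Q)² = 208.5 / (25.0)² = 0.3336.

0.334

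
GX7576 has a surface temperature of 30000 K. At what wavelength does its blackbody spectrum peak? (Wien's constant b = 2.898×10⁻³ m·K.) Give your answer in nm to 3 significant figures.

λ_max = b/T = 2.898×10⁻³ / 30000 = 9.66×10^-8 m = 96.60 nm.

96.6 nm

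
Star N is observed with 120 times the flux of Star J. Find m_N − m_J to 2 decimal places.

-5.20

m_N − m_J = −2.5 log₁₀(F_N/F_J) = −2.5 log₁₀(120) = −2.5 × (2.079) = -5.198.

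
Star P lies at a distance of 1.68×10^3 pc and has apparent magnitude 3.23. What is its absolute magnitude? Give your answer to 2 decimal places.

-7.90

M = m − 5 log₁₀(d/10 pc) = 3.23 − 5 log₁₀(1.68×10^3/10)
  = 3.23 − 5 × 2.225 = 3.23 − 11.13 = -7.90.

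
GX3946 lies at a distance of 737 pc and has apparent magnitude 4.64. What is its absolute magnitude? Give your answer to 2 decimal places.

-4.70

M = m − 5 log₁₀(d/10 pc) = 4.64 − 5 log₁₀(737/10)
  = 4.64 − 5 × 1.867 = 4.64 − 9.34 = -4.70.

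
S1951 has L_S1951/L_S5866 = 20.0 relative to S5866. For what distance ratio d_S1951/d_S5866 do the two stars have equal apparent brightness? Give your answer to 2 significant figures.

Equal flux requires L_S1951/d_S1951² = L_S5866/d_S5866², so d_S1951/d_S5866 = √(L_S1951/L_S5866)
= √(20.0) = 4.472.

4.5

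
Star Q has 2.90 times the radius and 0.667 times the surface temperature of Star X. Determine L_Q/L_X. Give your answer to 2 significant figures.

From the Stefan–Boltzmann law, L ∝ R²T⁴, so
L_Q/L_X = (R_Q/R_X)² (T_Q/T_X)⁴ = (2.90)² × (0.667)⁴ = 8.410 × 0.1979 = 1.665.

1.7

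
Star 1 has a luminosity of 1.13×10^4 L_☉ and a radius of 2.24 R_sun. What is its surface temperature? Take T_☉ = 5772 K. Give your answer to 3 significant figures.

3.98×10^4 K

T/T_☉ = (L/L_☉)^(1/4) / (R/R_☉)^(1/2)
T = 5772 × (1.13×10^4)^(1/4) / √(2.24) = 5772 × 10.31 / 1.497 = 3.976×10^4 K.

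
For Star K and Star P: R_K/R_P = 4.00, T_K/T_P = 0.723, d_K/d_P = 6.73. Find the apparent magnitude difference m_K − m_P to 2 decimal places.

2.54

L_K/L_P = (4.00)²(0.723)⁴ = 4.372.
F_K/F_P = (L_K/L_P)/(d_K/d_P)² = 4.372/45.29 = 0.09653.
m_K − m_P = −2.5 log₁₀(0.09653) = 2.54.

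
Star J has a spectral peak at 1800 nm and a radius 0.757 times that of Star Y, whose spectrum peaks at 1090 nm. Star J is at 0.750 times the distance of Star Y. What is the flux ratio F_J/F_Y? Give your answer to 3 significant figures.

Wien's law: T_J/T_Y = λ_Y/λ_J = 1090/1800 = 0.6056.
L_J/L_Y = (R_J/R_Y)²(T_J/T_Y)⁴ = (0.757)²(0.6056)⁴ = 0.07706.
F_J/F_Y = (L_J/L_Y)/(d_J/d_Y)² = 0.07706/(0.750)² = 0.1370.

0.137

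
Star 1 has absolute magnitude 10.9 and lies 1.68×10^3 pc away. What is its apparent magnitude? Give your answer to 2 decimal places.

m = M + 5 log₁₀(d/10 pc) = 10.9 + 5 log₁₀(1.68×10^3/10)
  = 10.9 + 5 × 2.225 = 10.9 + 11.13 = 22.03.

22.03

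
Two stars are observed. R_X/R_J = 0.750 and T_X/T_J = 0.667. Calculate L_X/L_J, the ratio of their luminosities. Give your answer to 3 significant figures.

From the Stefan–Boltzmann law, L ∝ R²T⁴, so
L_X/L_J = (R_X/R_J)² (T_X/T_J)⁴ = (0.750)² × (0.667)⁴ = 0.5625 × 0.1979 = 0.1113.

0.111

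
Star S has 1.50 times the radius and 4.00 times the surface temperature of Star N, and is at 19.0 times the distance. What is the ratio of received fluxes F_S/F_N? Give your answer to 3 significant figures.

1.60

L_S/L_N = (R_S/R_N)²(T_S/T_N)⁴ = (1.50)² × (4.00)⁴ = 576.0.
F_S/F_N = (L_S/L_N)/(d_S/d_N)² = 576.0 / (19.0)² = 1.596.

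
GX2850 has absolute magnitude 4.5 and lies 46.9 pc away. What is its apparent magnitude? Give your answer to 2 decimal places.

7.86

m = M + 5 log₁₀(d/10 pc) = 4.5 + 5 log₁₀(46.9/10)
  = 4.5 + 5 × 0.671 = 4.5 + 3.36 = 7.86.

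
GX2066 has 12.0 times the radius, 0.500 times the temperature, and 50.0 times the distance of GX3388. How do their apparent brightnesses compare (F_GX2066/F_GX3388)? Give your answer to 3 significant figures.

L_GX2066/L_GX3388 = (R_GX2066/R_GX3388)²(T_GX2066/T_GX3388)⁴ = (12.0)² × (0.500)⁴ = 9.000.
F_GX2066/F_GX3388 = (L_GX2066/L_GX3388)/(d_GX2066/d_GX3388)² = 9.000 / (50.0)² = 0.003600.

0.00360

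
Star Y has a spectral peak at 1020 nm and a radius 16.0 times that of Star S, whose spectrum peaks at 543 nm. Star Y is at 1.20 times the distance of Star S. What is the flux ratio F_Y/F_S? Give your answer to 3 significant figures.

14.3

Wien's law: T_Y/T_S = λ_S/λ_Y = 543/1020 = 0.5324.
L_Y/L_S = (R_Y/R_S)²(T_Y/T_S)⁴ = (16.0)²(0.5324)⁴ = 20.56.
F_Y/F_S = (L_Y/L_S)/(d_Y/d_S)² = 20.56/(1.20)² = 14.28.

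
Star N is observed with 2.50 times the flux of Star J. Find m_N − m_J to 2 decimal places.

m_N − m_J = −2.5 log₁₀(F_N/F_J) = −2.5 log₁₀(2.50) = −2.5 × (0.398) = -0.995.

-0.99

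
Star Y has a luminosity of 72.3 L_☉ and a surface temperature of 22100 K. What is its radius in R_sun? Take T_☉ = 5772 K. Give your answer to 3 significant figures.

R/R_☉ = √(L/L_☉) / (T/T_☉)² = √(72.3) / (3.829)²
       = 8.503 / 14.66 = 0.5800.

0.580 R_sun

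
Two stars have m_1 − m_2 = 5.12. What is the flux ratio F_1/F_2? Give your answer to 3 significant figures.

0.00895

F_1/F_2 = 10^(−(m_1 − m_2)/2.5) = 10^(-5.12/2.5) = 10^-2.048 = 0.008954.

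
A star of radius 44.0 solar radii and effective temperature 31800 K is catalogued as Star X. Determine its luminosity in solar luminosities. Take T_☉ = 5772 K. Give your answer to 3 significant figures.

L/L_☉ = (R/R_☉)² (T/T_☉)⁴ = (44.0)² × (31800/5772)⁴
       = 1936 × (5.509)⁴ = 1936 × 921.3 = 1.784×10^6.

1.78×10^6 solar luminosities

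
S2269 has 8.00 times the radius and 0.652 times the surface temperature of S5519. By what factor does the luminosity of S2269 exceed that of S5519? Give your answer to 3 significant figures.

From the Stefan–Boltzmann law, L ∝ R²T⁴, so
L_S2269/L_S5519 = (R_S2269/R_S5519)² (T_S2269/T_S5519)⁴ = (8.00)² × (0.652)⁴ = 64.00 × 0.1807 = 11.57.

11.6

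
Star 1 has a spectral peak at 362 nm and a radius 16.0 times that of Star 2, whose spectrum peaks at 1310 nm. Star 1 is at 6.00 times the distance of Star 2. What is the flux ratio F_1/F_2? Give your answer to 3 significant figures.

Wien's law: T_1/T_2 = λ_2/λ_1 = 1310/362 = 3.619.
L_1/L_2 = (R_1/R_2)²(T_1/T_2)⁴ = (16.0)²(3.619)⁴ = 4.390×10^4.
F_1/F_2 = (L_1/L_2)/(d_1/d_2)² = 4.390×10^4/(6.00)² = 1220.

1.22×10^3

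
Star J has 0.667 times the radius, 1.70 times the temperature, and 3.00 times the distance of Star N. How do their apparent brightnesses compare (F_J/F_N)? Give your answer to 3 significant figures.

0.413

L_J/L_N = (R_J/R_N)²(T_J/T_N)⁴ = (0.667)² × (1.70)⁴ = 3.716.
F_J/F_N = (L_J/L_N)/(d_J/d_N)² = 3.716 / (3.00)² = 0.4129.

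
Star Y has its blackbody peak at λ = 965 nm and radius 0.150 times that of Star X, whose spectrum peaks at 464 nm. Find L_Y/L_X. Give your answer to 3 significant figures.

0.00120

Wien's law gives T ∝ 1/λ_max, so T_Y/T_X = λ_X/λ_Y = 464/965 = 0.4808.
Then L ∝ R²T⁴ gives L_Y/L_X = (0.150)² × (0.4808)⁴ = 0.02250 × 0.05345 = 0.001203.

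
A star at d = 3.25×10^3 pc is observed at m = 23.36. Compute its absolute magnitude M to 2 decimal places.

M = m − 5 log₁₀(d/10 pc) = 23.36 − 5 log₁₀(3.25×10^3/10)
  = 23.36 − 5 × 2.512 = 23.36 − 12.56 = 10.80.

10.80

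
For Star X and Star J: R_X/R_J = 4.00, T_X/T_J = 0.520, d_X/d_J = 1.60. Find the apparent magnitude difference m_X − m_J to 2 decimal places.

L_X/L_J = (4.00)²(0.520)⁴ = 1.170.
F_X/F_J = (L_X/L_J)/(d_X/d_J)² = 1.170/2.560 = 0.4570.
m_X − m_J = −2.5 log₁₀(0.4570) = 0.85.

0.85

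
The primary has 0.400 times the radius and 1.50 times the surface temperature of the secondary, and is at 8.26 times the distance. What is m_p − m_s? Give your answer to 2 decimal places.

4.81

L_p/L_s = (0.400)²(1.50)⁴ = 0.8100.
F_p/F_s = (L_p/L_s)/(d_p/d_s)² = 0.8100/68.23 = 0.01187.
m_p − m_s = −2.5 log₁₀(0.01187) = 4.81.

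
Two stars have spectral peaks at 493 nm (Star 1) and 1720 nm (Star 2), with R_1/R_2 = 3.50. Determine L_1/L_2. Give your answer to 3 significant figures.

1.81×10^3

Wien's law gives T ∝ 1/λ_max, so T_1/T_2 = λ_2/λ_1 = 1720/493 = 3.489.
Then L ∝ R²T⁴ gives L_1/L_2 = (3.50)² × (3.489)⁴ = 12.25 × 148.2 = 1815.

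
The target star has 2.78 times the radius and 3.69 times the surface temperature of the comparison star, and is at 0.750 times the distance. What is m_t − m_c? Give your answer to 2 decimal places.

-8.52

L_t/L_c = (2.78)²(3.69)⁴ = 1433.
F_t/F_c = (L_t/L_c)/(d_t/d_c)² = 1433/0.5625 = 2547.
m_t − m_c = −2.5 log₁₀(2547) = -8.52.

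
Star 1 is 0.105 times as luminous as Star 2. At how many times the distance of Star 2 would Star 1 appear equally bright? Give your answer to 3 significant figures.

Equal flux requires L_1/d_1² = L_2/d_2², so d_1/d_2 = √(L_1/L_2)
= √(0.105) = 0.3240.

0.324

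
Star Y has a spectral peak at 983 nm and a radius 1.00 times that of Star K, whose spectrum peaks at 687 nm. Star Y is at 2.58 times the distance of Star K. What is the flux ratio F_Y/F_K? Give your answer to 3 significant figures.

0.0358

Wien's law: T_Y/T_K = λ_K/λ_Y = 687/983 = 0.6989.
L_Y/L_K = (R_Y/R_K)²(T_Y/T_K)⁴ = (1.00)²(0.6989)⁴ = 0.2386.
F_Y/F_K = (L_Y/L_K)/(d_Y/d_K)² = 0.2386/(2.58)² = 0.03584.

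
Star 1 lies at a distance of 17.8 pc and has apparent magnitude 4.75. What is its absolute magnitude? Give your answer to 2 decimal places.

3.50

M = m − 5 log₁₀(d/10 pc) = 4.75 − 5 log₁₀(17.8/10)
  = 4.75 − 5 × 0.250 = 4.75 − 1.25 = 3.50.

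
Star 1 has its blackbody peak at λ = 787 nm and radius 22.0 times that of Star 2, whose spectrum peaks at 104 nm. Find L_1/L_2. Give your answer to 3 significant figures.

Wien's law gives T ∝ 1/λ_max, so T_1/T_2 = λ_2/λ_1 = 104/787 = 0.1321.
Then L ∝ R²T⁴ gives L_1/L_2 = (22.0)² × (0.1321)⁴ = 484.0 × 3.050×10^-4 = 0.1476.

0.148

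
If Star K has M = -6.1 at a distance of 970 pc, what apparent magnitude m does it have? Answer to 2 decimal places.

m = M + 5 log₁₀(d/10 pc) = -6.1 + 5 log₁₀(970/10)
  = -6.1 + 5 × 1.987 = -6.1 + 9.93 = 3.83.

3.83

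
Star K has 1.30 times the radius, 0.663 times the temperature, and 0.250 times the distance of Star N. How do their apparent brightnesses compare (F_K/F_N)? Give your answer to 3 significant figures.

L_K/L_N = (R_K/R_N)²(T_K/T_N)⁴ = (1.30)² × (0.663)⁴ = 0.3265.
F_K/F_N = (L_K/L_N)/(d_K/d_N)² = 0.3265 / (0.250)² = 5.225.

5.22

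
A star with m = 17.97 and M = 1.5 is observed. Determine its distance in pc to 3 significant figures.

m − M = 5 log₁₀(d/10 pc)
17.97 − (1.5) = 16.47 = 5 log₁₀(d/10)
d = 10 × 10^(16.47/5) = 10 × 10^3.294 = 1.968×10^4 pc.

1.97×10^4 pc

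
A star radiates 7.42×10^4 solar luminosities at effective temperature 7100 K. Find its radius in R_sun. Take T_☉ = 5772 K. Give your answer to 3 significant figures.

R/R_☉ = √(L/L_☉) / (T/T_☉)² = √(7.42×10^4) / (1.230)²
       = 272.4 / 1.513 = 180.0.

180 R_sun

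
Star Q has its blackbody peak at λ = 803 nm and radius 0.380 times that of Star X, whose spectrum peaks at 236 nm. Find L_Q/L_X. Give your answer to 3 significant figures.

0.00108

Wien's law gives T ∝ 1/λ_max, so T_Q/T_X = λ_X/λ_Q = 236/803 = 0.2939.
Then L ∝ R²T⁴ gives L_Q/L_X = (0.380)² × (0.2939)⁴ = 0.1444 × 0.007461 = 0.001077.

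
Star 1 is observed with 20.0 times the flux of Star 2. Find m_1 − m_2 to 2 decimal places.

m_1 − m_2 = −2.5 log₁₀(F_1/F_2) = −2.5 log₁₀(20.0) = −2.5 × (1.301) = -3.253.

-3.25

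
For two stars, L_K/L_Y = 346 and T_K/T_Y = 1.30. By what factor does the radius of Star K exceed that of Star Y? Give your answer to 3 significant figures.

L ∝ R²T⁴ gives R ∝ √L / T², so
R_K/R_Y = √(346) / (1.30)² = 18.60 / 1.690 = 11.01.

11.0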